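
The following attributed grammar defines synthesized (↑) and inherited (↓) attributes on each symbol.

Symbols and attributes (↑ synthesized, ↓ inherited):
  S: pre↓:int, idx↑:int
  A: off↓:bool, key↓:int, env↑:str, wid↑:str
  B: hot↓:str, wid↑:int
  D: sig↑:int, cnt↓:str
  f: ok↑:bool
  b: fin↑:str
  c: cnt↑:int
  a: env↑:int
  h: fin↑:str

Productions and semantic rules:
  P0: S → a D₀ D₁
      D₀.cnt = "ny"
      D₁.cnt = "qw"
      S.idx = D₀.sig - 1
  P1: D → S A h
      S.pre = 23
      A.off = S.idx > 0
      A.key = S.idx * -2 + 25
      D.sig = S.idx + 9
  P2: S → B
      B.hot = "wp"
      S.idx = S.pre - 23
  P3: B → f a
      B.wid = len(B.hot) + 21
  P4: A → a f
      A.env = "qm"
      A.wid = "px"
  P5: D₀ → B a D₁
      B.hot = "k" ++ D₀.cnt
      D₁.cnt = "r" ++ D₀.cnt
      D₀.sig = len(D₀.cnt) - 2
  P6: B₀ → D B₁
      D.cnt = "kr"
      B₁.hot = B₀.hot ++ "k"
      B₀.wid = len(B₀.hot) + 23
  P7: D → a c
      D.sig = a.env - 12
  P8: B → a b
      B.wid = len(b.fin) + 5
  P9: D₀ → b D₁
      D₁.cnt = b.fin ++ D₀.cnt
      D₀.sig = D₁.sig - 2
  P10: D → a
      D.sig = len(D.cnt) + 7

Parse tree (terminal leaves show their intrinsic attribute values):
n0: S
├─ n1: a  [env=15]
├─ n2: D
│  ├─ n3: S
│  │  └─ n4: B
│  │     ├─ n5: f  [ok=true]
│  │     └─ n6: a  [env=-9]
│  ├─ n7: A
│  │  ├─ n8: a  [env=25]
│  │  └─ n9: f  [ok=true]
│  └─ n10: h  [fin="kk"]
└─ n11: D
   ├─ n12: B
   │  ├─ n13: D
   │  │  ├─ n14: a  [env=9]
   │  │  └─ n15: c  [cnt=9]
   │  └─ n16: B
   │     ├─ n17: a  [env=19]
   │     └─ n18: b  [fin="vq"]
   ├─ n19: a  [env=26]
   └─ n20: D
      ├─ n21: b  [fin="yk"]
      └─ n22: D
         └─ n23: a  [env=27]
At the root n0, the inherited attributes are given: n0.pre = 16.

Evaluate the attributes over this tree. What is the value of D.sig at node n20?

10

1. n0.pre = 16  [given at root]
2. n1.env = 15  [terminal]
3. n2.cnt = "ny"  ["ny"]
4. n3.pre = 23  [23]
5. n4.hot = "wp"  ["wp"]
6. n5.ok = true  [terminal]
7. n6.env = -9  [terminal]
8. n4.wid = 23  [len(B.hot) + 21]
9. n3.idx = 0  [S.pre - 23]
10. n7.off = false  [S.idx > 0]
11. n7.key = 25  [S.idx * -2 + 25]
12. n8.env = 25  [terminal]
13. n9.ok = true  [terminal]
14. n7.env = "qm"  ["qm"]
15. n7.wid = "px"  ["px"]
16. n10.fin = "kk"  [terminal]
17. n2.sig = 9  [S.idx + 9]
18. n11.cnt = "qw"  ["qw"]
19. n12.hot = "kqw"  ["k" ++ D₀.cnt]
20. n13.cnt = "kr"  ["kr"]
21. n14.env = 9  [terminal]
22. n15.cnt = 9  [terminal]
23. n13.sig = -3  [a.env - 12]
24. n16.hot = "kqwk"  [B₀.hot ++ "k"]
25. n17.env = 19  [terminal]
26. n18.fin = "vq"  [terminal]
27. n16.wid = 7  [len(b.fin) + 5]
28. n12.wid = 26  [len(B₀.hot) + 23]
29. n19.env = 26  [terminal]
30. n20.cnt = "rqw"  ["r" ++ D₀.cnt]
31. n21.fin = "yk"  [terminal]
32. n22.cnt = "ykrqw"  [b.fin ++ D₀.cnt]
33. n23.env = 27  [terminal]
34. n22.sig = 12  [len(D.cnt) + 7]
35. n20.sig = 10  [D₁.sig - 2]
36. n11.sig = 0  [len(D₀.cnt) - 2]
37. n0.idx = 8  [D₀.sig - 1]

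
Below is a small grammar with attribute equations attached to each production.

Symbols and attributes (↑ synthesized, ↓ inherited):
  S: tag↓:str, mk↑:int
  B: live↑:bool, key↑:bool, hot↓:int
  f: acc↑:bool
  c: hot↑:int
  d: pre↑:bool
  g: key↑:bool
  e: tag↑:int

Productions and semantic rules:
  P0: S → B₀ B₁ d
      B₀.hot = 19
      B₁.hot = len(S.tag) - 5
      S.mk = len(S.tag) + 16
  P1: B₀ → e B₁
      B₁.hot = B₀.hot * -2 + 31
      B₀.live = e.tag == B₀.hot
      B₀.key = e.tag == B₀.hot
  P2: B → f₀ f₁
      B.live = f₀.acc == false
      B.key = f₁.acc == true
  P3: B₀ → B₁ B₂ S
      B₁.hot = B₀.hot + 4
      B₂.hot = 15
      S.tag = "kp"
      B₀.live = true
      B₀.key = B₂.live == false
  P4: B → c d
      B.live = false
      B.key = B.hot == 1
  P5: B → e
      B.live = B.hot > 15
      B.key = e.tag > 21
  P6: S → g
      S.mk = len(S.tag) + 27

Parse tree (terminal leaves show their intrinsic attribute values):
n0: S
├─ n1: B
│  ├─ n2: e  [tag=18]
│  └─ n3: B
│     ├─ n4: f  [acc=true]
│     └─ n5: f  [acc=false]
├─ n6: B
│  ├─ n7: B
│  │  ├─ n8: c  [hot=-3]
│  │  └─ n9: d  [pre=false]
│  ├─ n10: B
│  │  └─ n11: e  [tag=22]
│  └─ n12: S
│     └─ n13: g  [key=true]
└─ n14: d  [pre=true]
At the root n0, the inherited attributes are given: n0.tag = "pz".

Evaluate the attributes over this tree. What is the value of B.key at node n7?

1. n0.tag = "pz"  [given at root]
2. n1.hot = 19  [19]
3. n2.tag = 18  [terminal]
4. n3.hot = -7  [B₀.hot * -2 + 31]
5. n4.acc = true  [terminal]
6. n5.acc = false  [terminal]
7. n3.live = false  [f₀.acc == false]
8. n3.key = false  [f₁.acc == true]
9. n1.live = false  [e.tag == B₀.hot]
10. n1.key = false  [e.tag == B₀.hot]
11. n6.hot = -3  [len(S.tag) - 5]
12. n7.hot = 1  [B₀.hot + 4]
13. n8.hot = -3  [terminal]
14. n9.pre = false  [terminal]
15. n7.live = false  [false]
16. n7.key = true  [B.hot == 1]
17. n10.hot = 15  [15]
18. n11.tag = 22  [terminal]
19. n10.live = false  [B.hot > 15]
20. n10.key = true  [e.tag > 21]
21. n12.tag = "kp"  ["kp"]
22. n13.key = true  [terminal]
23. n12.mk = 29  [len(S.tag) + 27]
24. n6.live = true  [true]
25. n6.key = true  [B₂.live == false]
26. n14.pre = true  [terminal]
27. n0.mk = 18  [len(S.tag) + 16]

true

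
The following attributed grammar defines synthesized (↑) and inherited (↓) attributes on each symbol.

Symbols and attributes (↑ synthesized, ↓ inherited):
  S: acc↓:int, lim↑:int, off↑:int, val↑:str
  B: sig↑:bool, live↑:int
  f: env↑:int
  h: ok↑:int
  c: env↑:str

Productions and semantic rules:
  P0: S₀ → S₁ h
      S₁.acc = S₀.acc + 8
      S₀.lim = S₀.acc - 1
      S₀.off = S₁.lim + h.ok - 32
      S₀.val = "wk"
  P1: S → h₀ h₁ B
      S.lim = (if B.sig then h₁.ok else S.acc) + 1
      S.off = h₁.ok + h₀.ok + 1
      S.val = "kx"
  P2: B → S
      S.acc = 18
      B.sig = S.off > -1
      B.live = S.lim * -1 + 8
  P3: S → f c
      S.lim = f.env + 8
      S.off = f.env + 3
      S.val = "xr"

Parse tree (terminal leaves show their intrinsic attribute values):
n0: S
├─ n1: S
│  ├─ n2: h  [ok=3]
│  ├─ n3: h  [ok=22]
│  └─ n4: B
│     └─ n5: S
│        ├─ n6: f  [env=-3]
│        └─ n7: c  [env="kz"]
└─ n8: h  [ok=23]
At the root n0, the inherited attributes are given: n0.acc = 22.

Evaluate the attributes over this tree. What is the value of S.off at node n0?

1. n0.acc = 22  [given at root]
2. n1.acc = 30  [S₀.acc + 8]
3. n2.ok = 3  [terminal]
4. n3.ok = 22  [terminal]
5. n5.acc = 18  [18]
6. n6.env = -3  [terminal]
7. n7.env = "kz"  [terminal]
8. n5.lim = 5  [f.env + 8]
9. n5.off = 0  [f.env + 3]
10. n5.val = "xr"  ["xr"]
11. n4.sig = true  [S.off > -1]
12. n4.live = 3  [S.lim * -1 + 8]
13. n1.lim = 23  [(if B.sig then h₁.ok else S.acc) + 1]
14. n1.off = 26  [h₁.ok + h₀.ok + 1]
15. n1.val = "kx"  ["kx"]
16. n8.ok = 23  [terminal]
17. n0.lim = 21  [S₀.acc - 1]
18. n0.off = 14  [S₁.lim + h.ok - 32]
19. n0.val = "wk"  ["wk"]

14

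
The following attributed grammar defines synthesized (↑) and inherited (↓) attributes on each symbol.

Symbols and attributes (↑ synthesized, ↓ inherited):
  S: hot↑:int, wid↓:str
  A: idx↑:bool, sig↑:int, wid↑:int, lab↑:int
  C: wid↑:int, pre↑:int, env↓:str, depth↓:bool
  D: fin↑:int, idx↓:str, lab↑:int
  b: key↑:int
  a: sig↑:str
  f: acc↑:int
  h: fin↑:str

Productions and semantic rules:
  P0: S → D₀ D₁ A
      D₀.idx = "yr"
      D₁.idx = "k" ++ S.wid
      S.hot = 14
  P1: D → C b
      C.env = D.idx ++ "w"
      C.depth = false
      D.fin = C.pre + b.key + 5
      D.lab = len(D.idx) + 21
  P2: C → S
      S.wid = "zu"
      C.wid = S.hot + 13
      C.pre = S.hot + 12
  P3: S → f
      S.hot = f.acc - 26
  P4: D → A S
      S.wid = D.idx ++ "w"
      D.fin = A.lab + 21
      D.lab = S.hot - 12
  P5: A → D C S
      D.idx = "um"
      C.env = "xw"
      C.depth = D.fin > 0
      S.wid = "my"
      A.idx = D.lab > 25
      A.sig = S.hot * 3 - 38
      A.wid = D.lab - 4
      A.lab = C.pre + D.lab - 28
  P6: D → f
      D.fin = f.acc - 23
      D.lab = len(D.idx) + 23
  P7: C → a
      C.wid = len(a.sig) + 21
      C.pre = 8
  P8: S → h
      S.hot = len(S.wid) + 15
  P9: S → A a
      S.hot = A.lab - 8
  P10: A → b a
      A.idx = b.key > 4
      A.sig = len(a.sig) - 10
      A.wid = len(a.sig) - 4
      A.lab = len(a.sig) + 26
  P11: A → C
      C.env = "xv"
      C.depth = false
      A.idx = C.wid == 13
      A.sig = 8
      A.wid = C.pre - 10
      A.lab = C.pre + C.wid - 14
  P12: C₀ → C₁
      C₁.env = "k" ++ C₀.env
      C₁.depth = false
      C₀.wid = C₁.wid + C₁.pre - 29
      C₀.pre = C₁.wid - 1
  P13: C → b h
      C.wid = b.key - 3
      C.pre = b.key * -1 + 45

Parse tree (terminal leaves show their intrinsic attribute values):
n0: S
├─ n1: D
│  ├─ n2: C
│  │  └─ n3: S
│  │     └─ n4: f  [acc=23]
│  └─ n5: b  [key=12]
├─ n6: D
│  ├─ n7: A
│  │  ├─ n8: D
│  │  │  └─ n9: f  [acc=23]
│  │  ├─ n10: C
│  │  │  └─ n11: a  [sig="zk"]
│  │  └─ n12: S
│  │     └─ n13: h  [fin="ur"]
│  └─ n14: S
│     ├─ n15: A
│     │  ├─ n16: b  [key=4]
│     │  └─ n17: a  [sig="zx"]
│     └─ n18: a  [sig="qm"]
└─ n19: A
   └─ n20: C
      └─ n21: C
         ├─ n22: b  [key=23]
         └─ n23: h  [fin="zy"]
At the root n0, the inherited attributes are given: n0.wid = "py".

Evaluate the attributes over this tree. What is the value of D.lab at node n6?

1. n0.wid = "py"  [given at root]
2. n1.idx = "yr"  ["yr"]
3. n2.env = "yrw"  [D.idx ++ "w"]
4. n2.depth = false  [false]
5. n3.wid = "zu"  ["zu"]
6. n4.acc = 23  [terminal]
7. n3.hot = -3  [f.acc - 26]
8. n2.wid = 10  [S.hot + 13]
9. n2.pre = 9  [S.hot + 12]
10. n5.key = 12  [terminal]
11. n1.fin = 26  [C.pre + b.key + 5]
12. n1.lab = 23  [len(D.idx) + 21]
13. n6.idx = "kpy"  ["k" ++ S.wid]
14. n8.idx = "um"  ["um"]
15. n9.acc = 23  [terminal]
16. n8.fin = 0  [f.acc - 23]
17. n8.lab = 25  [len(D.idx) + 23]
18. n10.env = "xw"  ["xw"]
19. n10.depth = false  [D.fin > 0]
20. n11.sig = "zk"  [terminal]
21. n10.wid = 23  [len(a.sig) + 21]
22. n10.pre = 8  [8]
23. n12.wid = "my"  ["my"]
24. n13.fin = "ur"  [terminal]
25. n12.hot = 17  [len(S.wid) + 15]
26. n7.idx = false  [D.lab > 25]
27. n7.sig = 13  [S.hot * 3 - 38]
28. n7.wid = 21  [D.lab - 4]
29. n7.lab = 5  [C.pre + D.lab - 28]
30. n14.wid = "kpyw"  [D.idx ++ "w"]
31. n16.key = 4  [terminal]
32. n17.sig = "zx"  [terminal]
33. n15.idx = false  [b.key > 4]
34. n15.sig = -8  [len(a.sig) - 10]
35. n15.wid = -2  [len(a.sig) - 4]
36. n15.lab = 28  [len(a.sig) + 26]
37. n18.sig = "qm"  [terminal]
38. n14.hot = 20  [A.lab - 8]
39. n6.fin = 26  [A.lab + 21]
40. n6.lab = 8  [S.hot - 12]
41. n20.env = "xv"  ["xv"]
42. n20.depth = false  [false]
43. n21.env = "kxv"  ["k" ++ C₀.env]
44. n21.depth = false  [false]
45. n22.key = 23  [terminal]
46. n23.fin = "zy"  [terminal]
47. n21.wid = 20  [b.key - 3]
48. n21.pre = 22  [b.key * -1 + 45]
49. n20.wid = 13  [C₁.wid + C₁.pre - 29]
50. n20.pre = 19  [C₁.wid - 1]
51. n19.idx = true  [C.wid == 13]
52. n19.sig = 8  [8]
53. n19.wid = 9  [C.pre - 10]
54. n19.lab = 18  [C.pre + C.wid - 14]
55. n0.hot = 14  [14]

8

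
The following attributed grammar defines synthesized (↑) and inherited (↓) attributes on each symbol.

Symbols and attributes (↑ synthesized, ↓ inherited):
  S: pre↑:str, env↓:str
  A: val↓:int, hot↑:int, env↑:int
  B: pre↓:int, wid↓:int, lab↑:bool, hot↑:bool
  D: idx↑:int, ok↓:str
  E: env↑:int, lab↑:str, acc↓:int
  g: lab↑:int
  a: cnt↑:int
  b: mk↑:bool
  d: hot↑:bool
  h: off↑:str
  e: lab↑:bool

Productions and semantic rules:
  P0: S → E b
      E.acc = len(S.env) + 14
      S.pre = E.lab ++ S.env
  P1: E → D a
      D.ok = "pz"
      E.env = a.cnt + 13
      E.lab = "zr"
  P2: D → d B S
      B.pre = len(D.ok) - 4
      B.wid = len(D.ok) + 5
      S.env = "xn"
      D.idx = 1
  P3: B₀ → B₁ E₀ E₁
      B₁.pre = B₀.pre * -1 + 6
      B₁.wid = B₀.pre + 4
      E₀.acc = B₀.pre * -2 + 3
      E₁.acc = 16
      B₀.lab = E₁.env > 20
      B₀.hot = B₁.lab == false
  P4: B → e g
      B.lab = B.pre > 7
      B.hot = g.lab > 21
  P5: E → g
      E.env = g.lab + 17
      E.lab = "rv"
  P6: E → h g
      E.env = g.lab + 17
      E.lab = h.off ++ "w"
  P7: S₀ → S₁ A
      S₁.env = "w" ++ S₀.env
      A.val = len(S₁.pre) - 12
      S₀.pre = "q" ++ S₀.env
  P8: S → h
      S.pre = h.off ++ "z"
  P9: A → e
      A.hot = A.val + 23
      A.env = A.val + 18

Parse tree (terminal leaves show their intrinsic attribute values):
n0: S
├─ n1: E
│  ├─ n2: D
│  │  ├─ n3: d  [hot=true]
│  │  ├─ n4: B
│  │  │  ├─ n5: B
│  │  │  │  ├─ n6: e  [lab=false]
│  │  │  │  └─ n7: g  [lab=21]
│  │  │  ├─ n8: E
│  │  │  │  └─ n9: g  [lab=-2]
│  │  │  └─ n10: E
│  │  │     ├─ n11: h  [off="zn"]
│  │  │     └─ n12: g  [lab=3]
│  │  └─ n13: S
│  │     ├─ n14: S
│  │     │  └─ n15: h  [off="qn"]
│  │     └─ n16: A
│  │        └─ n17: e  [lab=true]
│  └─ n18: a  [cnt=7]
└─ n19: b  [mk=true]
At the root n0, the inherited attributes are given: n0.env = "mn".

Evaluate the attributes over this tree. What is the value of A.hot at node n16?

14

1. n0.env = "mn"  [given at root]
2. n1.acc = 16  [len(S.env) + 14]
3. n2.ok = "pz"  ["pz"]
4. n3.hot = true  [terminal]
5. n4.pre = -2  [len(D.ok) - 4]
6. n4.wid = 7  [len(D.ok) + 5]
7. n5.pre = 8  [B₀.pre * -1 + 6]
8. n5.wid = 2  [B₀.pre + 4]
9. n6.lab = false  [terminal]
10. n7.lab = 21  [terminal]
11. n5.lab = true  [B.pre > 7]
12. n5.hot = false  [g.lab > 21]
13. n8.acc = 7  [B₀.pre * -2 + 3]
14. n9.lab = -2  [terminal]
15. n8.env = 15  [g.lab + 17]
16. n8.lab = "rv"  ["rv"]
17. n10.acc = 16  [16]
18. n11.off = "zn"  [terminal]
19. n12.lab = 3  [terminal]
20. n10.env = 20  [g.lab + 17]
21. n10.lab = "znw"  [h.off ++ "w"]
22. n4.lab = false  [E₁.env > 20]
23. n4.hot = false  [B₁.lab == false]
24. n13.env = "xn"  ["xn"]
25. n14.env = "wxn"  ["w" ++ S₀.env]
26. n15.off = "qn"  [terminal]
27. n14.pre = "qnz"  [h.off ++ "z"]
28. n16.val = -9  [len(S₁.pre) - 12]
29. n17.lab = true  [terminal]
30. n16.hot = 14  [A.val + 23]
31. n16.env = 9  [A.val + 18]
32. n13.pre = "qxn"  ["q" ++ S₀.env]
33. n2.idx = 1  [1]
34. n18.cnt = 7  [terminal]
35. n1.env = 20  [a.cnt + 13]
36. n1.lab = "zr"  ["zr"]
37. n19.mk = true  [terminal]
38. n0.pre = "zrmn"  [E.lab ++ S.env]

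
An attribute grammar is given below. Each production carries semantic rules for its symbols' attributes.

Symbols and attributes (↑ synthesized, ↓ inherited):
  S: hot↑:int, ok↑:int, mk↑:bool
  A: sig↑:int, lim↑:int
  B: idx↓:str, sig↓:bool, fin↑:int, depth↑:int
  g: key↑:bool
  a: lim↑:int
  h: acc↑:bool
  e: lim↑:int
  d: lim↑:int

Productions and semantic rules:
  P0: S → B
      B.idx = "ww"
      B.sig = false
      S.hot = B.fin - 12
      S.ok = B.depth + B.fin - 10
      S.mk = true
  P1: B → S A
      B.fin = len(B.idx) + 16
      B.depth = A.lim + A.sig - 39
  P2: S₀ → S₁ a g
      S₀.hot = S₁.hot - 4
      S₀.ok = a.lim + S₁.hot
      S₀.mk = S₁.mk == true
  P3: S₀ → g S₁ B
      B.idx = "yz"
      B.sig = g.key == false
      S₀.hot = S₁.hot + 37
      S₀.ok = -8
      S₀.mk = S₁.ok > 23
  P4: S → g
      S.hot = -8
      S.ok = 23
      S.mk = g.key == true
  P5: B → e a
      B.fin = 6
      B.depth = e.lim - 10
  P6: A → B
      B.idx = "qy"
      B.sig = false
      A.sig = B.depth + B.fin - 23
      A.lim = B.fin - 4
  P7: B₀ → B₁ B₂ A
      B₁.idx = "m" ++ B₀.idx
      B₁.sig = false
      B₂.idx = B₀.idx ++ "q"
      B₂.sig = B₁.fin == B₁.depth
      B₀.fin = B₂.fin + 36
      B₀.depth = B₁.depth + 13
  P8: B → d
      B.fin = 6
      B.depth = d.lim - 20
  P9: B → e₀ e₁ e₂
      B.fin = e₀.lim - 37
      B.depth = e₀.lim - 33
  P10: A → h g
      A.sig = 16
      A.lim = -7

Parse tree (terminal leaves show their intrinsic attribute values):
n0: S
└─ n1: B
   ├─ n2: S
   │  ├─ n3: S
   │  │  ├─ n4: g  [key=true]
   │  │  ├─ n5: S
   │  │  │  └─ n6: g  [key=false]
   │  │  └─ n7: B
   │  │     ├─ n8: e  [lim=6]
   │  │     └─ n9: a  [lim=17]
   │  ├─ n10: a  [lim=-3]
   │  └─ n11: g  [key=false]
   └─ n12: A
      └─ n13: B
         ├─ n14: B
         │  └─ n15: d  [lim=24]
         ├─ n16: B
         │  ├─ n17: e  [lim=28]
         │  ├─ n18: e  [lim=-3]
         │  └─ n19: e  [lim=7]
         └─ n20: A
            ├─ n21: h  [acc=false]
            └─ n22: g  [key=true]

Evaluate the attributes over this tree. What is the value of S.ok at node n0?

1. n1.idx = "ww"  ["ww"]
2. n1.sig = false  [false]
3. n4.key = true  [terminal]
4. n6.key = false  [terminal]
5. n5.hot = -8  [-8]
6. n5.ok = 23  [23]
7. n5.mk = false  [g.key == true]
8. n7.idx = "yz"  ["yz"]
9. n7.sig = false  [g.key == false]
10. n8.lim = 6  [terminal]
11. n9.lim = 17  [terminal]
12. n7.fin = 6  [6]
13. n7.depth = -4  [e.lim - 10]
14. n3.hot = 29  [S₁.hot + 37]
15. n3.ok = -8  [-8]
16. n3.mk = false  [S₁.ok > 23]
17. n10.lim = -3  [terminal]
18. n11.key = false  [terminal]
19. n2.hot = 25  [S₁.hot - 4]
20. n2.ok = 26  [a.lim + S₁.hot]
21. n2.mk = false  [S₁.mk == true]
22. n13.idx = "qy"  ["qy"]
23. n13.sig = false  [false]
24. n14.idx = "mqy"  ["m" ++ B₀.idx]
25. n14.sig = false  [false]
26. n15.lim = 24  [terminal]
27. n14.fin = 6  [6]
28. n14.depth = 4  [d.lim - 20]
29. n16.idx = "qyq"  [B₀.idx ++ "q"]
30. n16.sig = false  [B₁.fin == B₁.depth]
31. n17.lim = 28  [terminal]
32. n18.lim = -3  [terminal]
33. n19.lim = 7  [terminal]
34. n16.fin = -9  [e₀.lim - 37]
35. n16.depth = -5  [e₀.lim - 33]
36. n21.acc = false  [terminal]
37. n22.key = true  [terminal]
38. n20.sig = 16  [16]
39. n20.lim = -7  [-7]
40. n13.fin = 27  [B₂.fin + 36]
41. n13.depth = 17  [B₁.depth + 13]
42. n12.sig = 21  [B.depth + B.fin - 23]
43. n12.lim = 23  [B.fin - 4]
44. n1.fin = 18  [len(B.idx) + 16]
45. n1.depth = 5  [A.lim + A.sig - 39]
46. n0.hot = 6  [B.fin - 12]
47. n0.ok = 13  [B.depth + B.fin - 10]
48. n0.mk = true  [true]

13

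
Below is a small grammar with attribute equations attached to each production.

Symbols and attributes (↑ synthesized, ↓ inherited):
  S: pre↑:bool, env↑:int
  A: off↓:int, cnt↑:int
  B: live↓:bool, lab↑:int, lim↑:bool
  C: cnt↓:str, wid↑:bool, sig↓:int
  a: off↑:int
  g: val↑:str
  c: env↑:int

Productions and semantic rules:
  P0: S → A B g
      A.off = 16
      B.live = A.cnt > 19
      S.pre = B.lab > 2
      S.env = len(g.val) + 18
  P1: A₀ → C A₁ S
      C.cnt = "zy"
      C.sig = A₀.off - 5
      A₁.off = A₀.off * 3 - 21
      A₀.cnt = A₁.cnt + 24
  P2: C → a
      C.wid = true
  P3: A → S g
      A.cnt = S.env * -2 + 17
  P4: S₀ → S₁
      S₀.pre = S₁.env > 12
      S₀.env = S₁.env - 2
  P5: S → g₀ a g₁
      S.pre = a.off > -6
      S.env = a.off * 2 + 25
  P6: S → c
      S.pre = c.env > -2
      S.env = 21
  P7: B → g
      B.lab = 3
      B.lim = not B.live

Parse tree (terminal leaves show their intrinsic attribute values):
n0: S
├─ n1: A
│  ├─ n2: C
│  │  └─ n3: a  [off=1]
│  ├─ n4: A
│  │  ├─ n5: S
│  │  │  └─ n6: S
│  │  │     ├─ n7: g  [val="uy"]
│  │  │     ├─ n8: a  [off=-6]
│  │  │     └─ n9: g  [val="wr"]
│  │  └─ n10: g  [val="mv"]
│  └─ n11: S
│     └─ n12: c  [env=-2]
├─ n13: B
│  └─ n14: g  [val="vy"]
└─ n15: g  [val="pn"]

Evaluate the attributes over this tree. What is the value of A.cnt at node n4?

-5

1. n1.off = 16  [16]
2. n2.cnt = "zy"  ["zy"]
3. n2.sig = 11  [A₀.off - 5]
4. n3.off = 1  [terminal]
5. n2.wid = true  [true]
6. n4.off = 27  [A₀.off * 3 - 21]
7. n7.val = "uy"  [terminal]
8. n8.off = -6  [terminal]
9. n9.val = "wr"  [terminal]
10. n6.pre = false  [a.off > -6]
11. n6.env = 13  [a.off * 2 + 25]
12. n5.pre = true  [S₁.env > 12]
13. n5.env = 11  [S₁.env - 2]
14. n10.val = "mv"  [terminal]
15. n4.cnt = -5  [S.env * -2 + 17]
16. n12.env = -2  [terminal]
17. n11.pre = false  [c.env > -2]
18. n11.env = 21  [21]
19. n1.cnt = 19  [A₁.cnt + 24]
20. n13.live = false  [A.cnt > 19]
21. n14.val = "vy"  [terminal]
22. n13.lab = 3  [3]
23. n13.lim = true  [not B.live]
24. n15.val = "pn"  [terminal]
25. n0.pre = true  [B.lab > 2]
26. n0.env = 20  [len(g.val) + 18]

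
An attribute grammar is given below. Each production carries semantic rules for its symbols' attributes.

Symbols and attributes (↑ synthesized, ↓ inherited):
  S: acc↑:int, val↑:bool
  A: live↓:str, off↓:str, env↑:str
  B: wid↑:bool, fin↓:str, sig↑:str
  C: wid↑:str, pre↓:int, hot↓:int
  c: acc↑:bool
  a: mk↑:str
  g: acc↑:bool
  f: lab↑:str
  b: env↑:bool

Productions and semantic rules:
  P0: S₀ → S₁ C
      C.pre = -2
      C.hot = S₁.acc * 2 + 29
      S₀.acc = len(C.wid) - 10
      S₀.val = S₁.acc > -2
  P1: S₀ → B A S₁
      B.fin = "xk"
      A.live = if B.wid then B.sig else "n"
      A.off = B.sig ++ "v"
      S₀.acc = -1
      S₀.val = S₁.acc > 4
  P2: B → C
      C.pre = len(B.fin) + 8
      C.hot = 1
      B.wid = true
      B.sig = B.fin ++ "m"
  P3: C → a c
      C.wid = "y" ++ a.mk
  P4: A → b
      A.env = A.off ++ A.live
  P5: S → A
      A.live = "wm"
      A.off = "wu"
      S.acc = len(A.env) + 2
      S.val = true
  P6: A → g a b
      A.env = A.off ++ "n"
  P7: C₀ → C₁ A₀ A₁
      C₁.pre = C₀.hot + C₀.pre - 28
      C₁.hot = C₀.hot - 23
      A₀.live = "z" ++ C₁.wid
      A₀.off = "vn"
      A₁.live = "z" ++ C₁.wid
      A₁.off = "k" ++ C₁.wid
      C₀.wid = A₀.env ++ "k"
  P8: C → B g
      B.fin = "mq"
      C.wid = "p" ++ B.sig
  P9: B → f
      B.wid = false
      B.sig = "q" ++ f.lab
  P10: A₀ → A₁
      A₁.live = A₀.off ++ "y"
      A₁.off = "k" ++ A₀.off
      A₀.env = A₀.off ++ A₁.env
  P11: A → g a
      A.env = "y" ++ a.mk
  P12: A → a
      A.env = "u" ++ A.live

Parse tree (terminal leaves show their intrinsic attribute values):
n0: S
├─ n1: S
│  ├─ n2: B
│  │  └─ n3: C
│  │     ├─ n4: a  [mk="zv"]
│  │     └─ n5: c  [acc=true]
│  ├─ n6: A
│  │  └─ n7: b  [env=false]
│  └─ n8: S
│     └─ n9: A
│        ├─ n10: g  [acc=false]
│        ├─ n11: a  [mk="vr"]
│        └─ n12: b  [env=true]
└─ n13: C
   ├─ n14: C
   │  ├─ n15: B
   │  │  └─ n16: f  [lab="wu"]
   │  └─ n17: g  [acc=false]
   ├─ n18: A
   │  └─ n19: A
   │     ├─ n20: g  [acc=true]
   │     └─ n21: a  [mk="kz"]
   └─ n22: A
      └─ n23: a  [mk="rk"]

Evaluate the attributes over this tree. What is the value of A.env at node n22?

1. n2.fin = "xk"  ["xk"]
2. n3.pre = 10  [len(B.fin) + 8]
3. n3.hot = 1  [1]
4. n4.mk = "zv"  [terminal]
5. n5.acc = true  [terminal]
6. n3.wid = "yzv"  ["y" ++ a.mk]
7. n2.wid = true  [true]
8. n2.sig = "xkm"  [B.fin ++ "m"]
9. n6.live = "xkm"  [if B.wid then B.sig else "n"]
10. n6.off = "xkmv"  [B.sig ++ "v"]
11. n7.env = false  [terminal]
12. n6.env = "xkmvxkm"  [A.off ++ A.live]
13. n9.live = "wm"  ["wm"]
14. n9.off = "wu"  ["wu"]
15. n10.acc = false  [terminal]
16. n11.mk = "vr"  [terminal]
17. n12.env = true  [terminal]
18. n9.env = "wun"  [A.off ++ "n"]
19. n8.acc = 5  [len(A.env) + 2]
20. n8.val = true  [true]
21. n1.acc = -1  [-1]
22. n1.val = true  [S₁.acc > 4]
23. n13.pre = -2  [-2]
24. n13.hot = 27  [S₁.acc * 2 + 29]
25. n14.pre = -3  [C₀.hot + C₀.pre - 28]
26. n14.hot = 4  [C₀.hot - 23]
27. n15.fin = "mq"  ["mq"]
28. n16.lab = "wu"  [terminal]
29. n15.wid = false  [false]
30. n15.sig = "qwu"  ["q" ++ f.lab]
31. n17.acc = false  [terminal]
32. n14.wid = "pqwu"  ["p" ++ B.sig]
33. n18.live = "zpqwu"  ["z" ++ C₁.wid]
34. n18.off = "vn"  ["vn"]
35. n19.live = "vny"  [A₀.off ++ "y"]
36. n19.off = "kvn"  ["k" ++ A₀.off]
37. n20.acc = true  [terminal]
38. n21.mk = "kz"  [terminal]
39. n19.env = "ykz"  ["y" ++ a.mk]
40. n18.env = "vnykz"  [A₀.off ++ A₁.env]
41. n22.live = "zpqwu"  ["z" ++ C₁.wid]
42. n22.off = "kpqwu"  ["k" ++ C₁.wid]
43. n23.mk = "rk"  [terminal]
44. n22.env = "uzpqwu"  ["u" ++ A.live]
45. n13.wid = "vnykzk"  [A₀.env ++ "k"]
46. n0.acc = -4  [len(C.wid) - 10]
47. n0.val = true  [S₁.acc > -2]

"uzpqwu"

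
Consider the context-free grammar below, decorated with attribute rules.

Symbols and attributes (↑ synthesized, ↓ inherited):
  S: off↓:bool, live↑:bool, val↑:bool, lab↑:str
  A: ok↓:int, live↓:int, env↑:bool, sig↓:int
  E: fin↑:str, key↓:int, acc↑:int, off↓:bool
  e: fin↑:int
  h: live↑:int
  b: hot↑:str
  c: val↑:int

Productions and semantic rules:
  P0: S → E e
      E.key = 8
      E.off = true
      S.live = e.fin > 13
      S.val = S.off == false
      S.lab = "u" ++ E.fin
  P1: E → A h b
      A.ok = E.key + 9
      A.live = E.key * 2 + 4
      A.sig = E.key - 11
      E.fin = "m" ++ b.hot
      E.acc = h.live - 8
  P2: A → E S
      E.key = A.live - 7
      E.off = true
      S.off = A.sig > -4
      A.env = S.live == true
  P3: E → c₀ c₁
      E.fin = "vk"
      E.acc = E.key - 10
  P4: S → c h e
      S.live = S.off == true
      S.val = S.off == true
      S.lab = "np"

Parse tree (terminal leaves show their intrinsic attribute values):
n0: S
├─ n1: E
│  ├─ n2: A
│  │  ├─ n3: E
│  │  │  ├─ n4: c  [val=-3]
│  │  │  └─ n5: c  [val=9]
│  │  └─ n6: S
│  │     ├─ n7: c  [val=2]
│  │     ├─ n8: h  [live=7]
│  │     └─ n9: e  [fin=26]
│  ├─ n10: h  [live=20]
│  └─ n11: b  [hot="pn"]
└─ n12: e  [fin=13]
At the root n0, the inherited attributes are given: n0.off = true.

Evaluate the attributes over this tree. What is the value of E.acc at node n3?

1. n0.off = true  [given at root]
2. n1.key = 8  [8]
3. n1.off = true  [true]
4. n2.ok = 17  [E.key + 9]
5. n2.live = 20  [E.key * 2 + 4]
6. n2.sig = -3  [E.key - 11]
7. n3.key = 13  [A.live - 7]
8. n3.off = true  [true]
9. n4.val = -3  [terminal]
10. n5.val = 9  [terminal]
11. n3.fin = "vk"  ["vk"]
12. n3.acc = 3  [E.key - 10]
13. n6.off = true  [A.sig > -4]
14. n7.val = 2  [terminal]
15. n8.live = 7  [terminal]
16. n9.fin = 26  [terminal]
17. n6.live = true  [S.off == true]
18. n6.val = true  [S.off == true]
19. n6.lab = "np"  ["np"]
20. n2.env = true  [S.live == true]
21. n10.live = 20  [terminal]
22. n11.hot = "pn"  [terminal]
23. n1.fin = "mpn"  ["m" ++ b.hot]
24. n1.acc = 12  [h.live - 8]
25. n12.fin = 13  [terminal]
26. n0.live = false  [e.fin > 13]
27. n0.val = false  [S.off == false]
28. n0.lab = "umpn"  ["u" ++ E.fin]

3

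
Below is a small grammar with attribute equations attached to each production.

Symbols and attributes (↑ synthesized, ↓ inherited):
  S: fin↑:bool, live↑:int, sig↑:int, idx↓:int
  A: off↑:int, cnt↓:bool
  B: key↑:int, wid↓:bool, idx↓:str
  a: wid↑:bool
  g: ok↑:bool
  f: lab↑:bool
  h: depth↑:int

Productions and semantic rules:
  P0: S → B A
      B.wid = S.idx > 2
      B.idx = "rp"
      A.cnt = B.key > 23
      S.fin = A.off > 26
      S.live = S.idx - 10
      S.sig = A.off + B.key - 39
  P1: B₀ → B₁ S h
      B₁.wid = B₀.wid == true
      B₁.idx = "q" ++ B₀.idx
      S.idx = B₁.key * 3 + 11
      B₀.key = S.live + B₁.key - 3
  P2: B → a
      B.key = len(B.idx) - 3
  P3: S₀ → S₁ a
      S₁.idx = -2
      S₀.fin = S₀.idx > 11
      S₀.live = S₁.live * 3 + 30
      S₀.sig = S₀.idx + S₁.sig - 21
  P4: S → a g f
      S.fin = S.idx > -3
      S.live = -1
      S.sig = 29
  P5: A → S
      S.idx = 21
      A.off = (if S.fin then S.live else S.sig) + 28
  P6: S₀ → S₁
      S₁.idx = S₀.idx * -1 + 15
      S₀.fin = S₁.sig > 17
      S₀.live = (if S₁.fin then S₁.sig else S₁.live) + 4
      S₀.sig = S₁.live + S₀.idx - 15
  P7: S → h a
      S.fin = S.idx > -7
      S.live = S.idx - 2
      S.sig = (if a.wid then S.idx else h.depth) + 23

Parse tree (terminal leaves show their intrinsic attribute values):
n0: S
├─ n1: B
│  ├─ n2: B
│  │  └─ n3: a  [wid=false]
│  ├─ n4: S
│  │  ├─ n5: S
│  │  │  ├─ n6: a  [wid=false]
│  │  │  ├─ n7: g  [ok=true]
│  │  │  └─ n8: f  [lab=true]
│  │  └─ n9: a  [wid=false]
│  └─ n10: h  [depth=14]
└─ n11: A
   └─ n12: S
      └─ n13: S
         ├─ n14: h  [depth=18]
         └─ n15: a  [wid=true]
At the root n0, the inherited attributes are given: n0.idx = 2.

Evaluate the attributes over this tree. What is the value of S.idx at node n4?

1. n0.idx = 2  [given at root]
2. n1.wid = false  [S.idx > 2]
3. n1.idx = "rp"  ["rp"]
4. n2.wid = false  [B₀.wid == true]
5. n2.idx = "qrp"  ["q" ++ B₀.idx]
6. n3.wid = false  [terminal]
7. n2.key = 0  [len(B.idx) - 3]
8. n4.idx = 11  [B₁.key * 3 + 11]
9. n5.idx = -2  [-2]
10. n6.wid = false  [terminal]
11. n7.ok = true  [terminal]
12. n8.lab = true  [terminal]
13. n5.fin = true  [S.idx > -3]
14. n5.live = -1  [-1]
15. n5.sig = 29  [29]
16. n9.wid = false  [terminal]
17. n4.fin = false  [S₀.idx > 11]
18. n4.live = 27  [S₁.live * 3 + 30]
19. n4.sig = 19  [S₀.idx + S₁.sig - 21]
20. n10.depth = 14  [terminal]
21. n1.key = 24  [S.live + B₁.key - 3]
22. n11.cnt = true  [B.key > 23]
23. n12.idx = 21  [21]
24. n13.idx = -6  [S₀.idx * -1 + 15]
25. n14.depth = 18  [terminal]
26. n15.wid = true  [terminal]
27. n13.fin = true  [S.idx > -7]
28. n13.live = -8  [S.idx - 2]
29. n13.sig = 17  [(if a.wid then S.idx else h.depth) + 23]
30. n12.fin = false  [S₁.sig > 17]
31. n12.live = 21  [(if S₁.fin then S₁.sig else S₁.live) + 4]
32. n12.sig = -2  [S₁.live + S₀.idx - 15]
33. n11.off = 26  [(if S.fin then S.live else S.sig) + 28]
34. n0.fin = false  [A.off > 26]
35. n0.live = -8  [S.idx - 10]
36. n0.sig = 11  [A.off + B.key - 39]

11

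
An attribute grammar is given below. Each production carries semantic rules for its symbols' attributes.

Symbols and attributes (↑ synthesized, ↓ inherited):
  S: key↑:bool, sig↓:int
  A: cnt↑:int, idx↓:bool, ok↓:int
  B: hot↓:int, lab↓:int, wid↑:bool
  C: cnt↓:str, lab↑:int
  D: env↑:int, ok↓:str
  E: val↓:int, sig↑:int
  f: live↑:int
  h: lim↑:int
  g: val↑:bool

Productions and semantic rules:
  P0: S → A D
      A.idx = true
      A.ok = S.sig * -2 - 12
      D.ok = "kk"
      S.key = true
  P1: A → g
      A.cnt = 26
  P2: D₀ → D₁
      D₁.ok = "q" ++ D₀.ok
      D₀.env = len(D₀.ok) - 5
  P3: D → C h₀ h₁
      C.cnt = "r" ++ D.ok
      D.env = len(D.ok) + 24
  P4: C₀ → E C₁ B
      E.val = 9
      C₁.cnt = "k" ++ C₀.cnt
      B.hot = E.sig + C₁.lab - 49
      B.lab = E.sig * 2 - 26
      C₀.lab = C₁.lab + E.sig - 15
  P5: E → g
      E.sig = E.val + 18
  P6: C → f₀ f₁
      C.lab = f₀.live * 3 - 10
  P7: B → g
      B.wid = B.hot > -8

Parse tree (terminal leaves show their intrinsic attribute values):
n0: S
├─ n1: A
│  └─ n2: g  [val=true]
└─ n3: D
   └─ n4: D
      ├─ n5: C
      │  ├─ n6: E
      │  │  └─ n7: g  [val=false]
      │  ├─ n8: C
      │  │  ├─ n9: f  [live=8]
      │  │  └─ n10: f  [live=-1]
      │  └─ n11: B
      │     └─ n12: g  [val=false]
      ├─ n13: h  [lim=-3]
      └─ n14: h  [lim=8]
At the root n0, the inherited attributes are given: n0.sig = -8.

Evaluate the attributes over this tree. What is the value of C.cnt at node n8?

1. n0.sig = -8  [given at root]
2. n1.idx = true  [true]
3. n1.ok = 4  [S.sig * -2 - 12]
4. n2.val = true  [terminal]
5. n1.cnt = 26  [26]
6. n3.ok = "kk"  ["kk"]
7. n4.ok = "qkk"  ["q" ++ D₀.ok]
8. n5.cnt = "rqkk"  ["r" ++ D.ok]
9. n6.val = 9  [9]
10. n7.val = false  [terminal]
11. n6.sig = 27  [E.val + 18]
12. n8.cnt = "krqkk"  ["k" ++ C₀.cnt]
13. n9.live = 8  [terminal]
14. n10.live = -1  [terminal]
15. n8.lab = 14  [f₀.live * 3 - 10]
16. n11.hot = -8  [E.sig + C₁.lab - 49]
17. n11.lab = 28  [E.sig * 2 - 26]
18. n12.val = false  [terminal]
19. n11.wid = false  [B.hot > -8]
20. n5.lab = 26  [C₁.lab + E.sig - 15]
21. n13.lim = -3  [terminal]
22. n14.lim = 8  [terminal]
23. n4.env = 27  [len(D.ok) + 24]
24. n3.env = -3  [len(D₀.ok) - 5]
25. n0.key = true  [true]

"krqkk"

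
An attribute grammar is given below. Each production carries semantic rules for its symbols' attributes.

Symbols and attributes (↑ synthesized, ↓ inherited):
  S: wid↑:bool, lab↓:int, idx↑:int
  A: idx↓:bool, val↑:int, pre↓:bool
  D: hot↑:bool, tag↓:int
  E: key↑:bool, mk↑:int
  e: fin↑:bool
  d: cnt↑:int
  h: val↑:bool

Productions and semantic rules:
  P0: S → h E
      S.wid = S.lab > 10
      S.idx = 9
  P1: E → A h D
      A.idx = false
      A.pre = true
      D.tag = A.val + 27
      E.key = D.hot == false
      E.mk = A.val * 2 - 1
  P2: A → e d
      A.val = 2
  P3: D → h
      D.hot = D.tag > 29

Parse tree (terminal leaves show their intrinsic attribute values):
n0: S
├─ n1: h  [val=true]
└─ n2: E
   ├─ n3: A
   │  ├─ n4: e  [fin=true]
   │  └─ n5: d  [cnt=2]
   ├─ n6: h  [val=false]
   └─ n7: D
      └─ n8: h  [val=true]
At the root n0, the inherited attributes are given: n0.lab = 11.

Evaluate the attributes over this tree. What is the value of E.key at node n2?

1. n0.lab = 11  [given at root]
2. n1.val = true  [terminal]
3. n3.idx = false  [false]
4. n3.pre = true  [true]
5. n4.fin = true  [terminal]
6. n5.cnt = 2  [terminal]
7. n3.val = 2  [2]
8. n6.val = false  [terminal]
9. n7.tag = 29  [A.val + 27]
10. n8.val = true  [terminal]
11. n7.hot = false  [D.tag > 29]
12. n2.key = true  [D.hot == false]
13. n2.mk = 3  [A.val * 2 - 1]
14. n0.wid = true  [S.lab > 10]
15. n0.idx = 9  [9]

true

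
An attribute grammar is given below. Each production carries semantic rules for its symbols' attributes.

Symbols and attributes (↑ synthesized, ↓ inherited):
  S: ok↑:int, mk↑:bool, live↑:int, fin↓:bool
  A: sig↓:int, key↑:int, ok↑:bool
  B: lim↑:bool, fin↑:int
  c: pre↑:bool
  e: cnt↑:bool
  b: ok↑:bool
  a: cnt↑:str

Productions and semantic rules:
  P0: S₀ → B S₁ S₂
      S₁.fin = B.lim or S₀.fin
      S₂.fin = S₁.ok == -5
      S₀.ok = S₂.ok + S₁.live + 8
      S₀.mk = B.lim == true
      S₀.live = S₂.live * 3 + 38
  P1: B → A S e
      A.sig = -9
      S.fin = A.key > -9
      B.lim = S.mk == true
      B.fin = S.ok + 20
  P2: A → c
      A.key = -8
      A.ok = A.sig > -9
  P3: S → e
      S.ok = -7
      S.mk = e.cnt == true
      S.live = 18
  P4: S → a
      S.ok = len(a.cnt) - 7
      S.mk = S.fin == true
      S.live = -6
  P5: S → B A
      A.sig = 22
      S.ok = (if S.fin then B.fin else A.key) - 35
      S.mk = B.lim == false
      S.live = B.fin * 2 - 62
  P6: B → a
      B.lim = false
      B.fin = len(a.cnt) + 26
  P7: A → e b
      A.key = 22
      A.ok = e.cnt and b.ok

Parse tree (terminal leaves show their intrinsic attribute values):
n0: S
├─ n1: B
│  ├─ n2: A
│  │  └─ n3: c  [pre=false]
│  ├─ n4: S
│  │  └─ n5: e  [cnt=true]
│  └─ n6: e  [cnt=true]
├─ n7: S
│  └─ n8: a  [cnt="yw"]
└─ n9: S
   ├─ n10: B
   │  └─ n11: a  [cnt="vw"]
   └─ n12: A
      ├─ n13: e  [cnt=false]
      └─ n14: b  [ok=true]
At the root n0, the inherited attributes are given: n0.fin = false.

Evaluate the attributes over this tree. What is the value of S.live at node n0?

1. n0.fin = false  [given at root]
2. n2.sig = -9  [-9]
3. n3.pre = false  [terminal]
4. n2.key = -8  [-8]
5. n2.ok = false  [A.sig > -9]
6. n4.fin = true  [A.key > -9]
7. n5.cnt = true  [terminal]
8. n4.ok = -7  [-7]
9. n4.mk = true  [e.cnt == true]
10. n4.live = 18  [18]
11. n6.cnt = true  [terminal]
12. n1.lim = true  [S.mk == true]
13. n1.fin = 13  [S.ok + 20]
14. n7.fin = true  [B.lim or S₀.fin]
15. n8.cnt = "yw"  [terminal]
16. n7.ok = -5  [len(a.cnt) - 7]
17. n7.mk = true  [S.fin == true]
18. n7.live = -6  [-6]
19. n9.fin = true  [S₁.ok == -5]
20. n11.cnt = "vw"  [terminal]
21. n10.lim = false  [false]
22. n10.fin = 28  [len(a.cnt) + 26]
23. n12.sig = 22  [22]
24. n13.cnt = false  [terminal]
25. n14.ok = true  [terminal]
26. n12.key = 22  [22]
27. n12.ok = false  [e.cnt and b.ok]
28. n9.ok = -7  [(if S.fin then B.fin else A.key) - 35]
29. n9.mk = true  [B.lim == false]
30. n9.live = -6  [B.fin * 2 - 62]
31. n0.ok = -5  [S₂.ok + S₁.live + 8]
32. n0.mk = true  [B.lim == true]
33. n0.live = 20  [S₂.live * 3 + 38]

20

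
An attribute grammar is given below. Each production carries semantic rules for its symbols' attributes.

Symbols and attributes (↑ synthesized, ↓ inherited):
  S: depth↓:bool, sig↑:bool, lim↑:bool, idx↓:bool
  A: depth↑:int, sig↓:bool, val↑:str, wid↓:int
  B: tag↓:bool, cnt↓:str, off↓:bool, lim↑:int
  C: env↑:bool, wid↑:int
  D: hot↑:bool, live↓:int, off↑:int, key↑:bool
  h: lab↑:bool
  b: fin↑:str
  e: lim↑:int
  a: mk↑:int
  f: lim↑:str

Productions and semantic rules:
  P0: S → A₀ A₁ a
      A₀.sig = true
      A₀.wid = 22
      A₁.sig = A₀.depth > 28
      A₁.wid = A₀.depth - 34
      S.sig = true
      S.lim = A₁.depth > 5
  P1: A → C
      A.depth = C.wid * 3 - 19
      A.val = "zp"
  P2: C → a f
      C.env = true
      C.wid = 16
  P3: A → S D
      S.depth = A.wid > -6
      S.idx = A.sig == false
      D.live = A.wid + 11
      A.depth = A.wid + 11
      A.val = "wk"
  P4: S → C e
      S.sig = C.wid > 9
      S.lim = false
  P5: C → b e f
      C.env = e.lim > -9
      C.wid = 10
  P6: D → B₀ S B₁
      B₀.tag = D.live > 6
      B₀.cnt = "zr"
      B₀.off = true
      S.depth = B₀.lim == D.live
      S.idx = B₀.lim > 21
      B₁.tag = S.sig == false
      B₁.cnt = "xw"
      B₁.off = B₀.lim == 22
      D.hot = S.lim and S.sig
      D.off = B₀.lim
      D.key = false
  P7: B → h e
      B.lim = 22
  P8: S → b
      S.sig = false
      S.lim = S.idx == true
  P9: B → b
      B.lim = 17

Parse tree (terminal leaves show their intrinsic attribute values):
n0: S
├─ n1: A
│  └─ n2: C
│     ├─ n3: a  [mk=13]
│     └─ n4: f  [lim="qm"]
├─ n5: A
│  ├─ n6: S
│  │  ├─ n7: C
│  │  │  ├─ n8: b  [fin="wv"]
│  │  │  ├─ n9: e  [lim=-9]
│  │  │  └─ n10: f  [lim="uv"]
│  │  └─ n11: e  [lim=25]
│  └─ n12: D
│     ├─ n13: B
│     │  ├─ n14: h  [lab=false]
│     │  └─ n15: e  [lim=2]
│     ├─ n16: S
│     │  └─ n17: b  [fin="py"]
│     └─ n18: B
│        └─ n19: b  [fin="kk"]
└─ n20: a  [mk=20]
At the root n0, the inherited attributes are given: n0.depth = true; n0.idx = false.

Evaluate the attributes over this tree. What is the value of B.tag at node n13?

false

1. n0.depth = true  [given at root]
2. n0.idx = false  [given at root]
3. n1.sig = true  [true]
4. n1.wid = 22  [22]
5. n3.mk = 13  [terminal]
6. n4.lim = "qm"  [terminal]
7. n2.env = true  [true]
8. n2.wid = 16  [16]
9. n1.depth = 29  [C.wid * 3 - 19]
10. n1.val = "zp"  ["zp"]
11. n5.sig = true  [A₀.depth > 28]
12. n5.wid = -5  [A₀.depth - 34]
13. n6.depth = true  [A.wid > -6]
14. n6.idx = false  [A.sig == false]
15. n8.fin = "wv"  [terminal]
16. n9.lim = -9  [terminal]
17. n10.lim = "uv"  [terminal]
18. n7.env = false  [e.lim > -9]
19. n7.wid = 10  [10]
20. n11.lim = 25  [terminal]
21. n6.sig = true  [C.wid > 9]
22. n6.lim = false  [false]
23. n12.live = 6  [A.wid + 11]
24. n13.tag = false  [D.live > 6]
25. n13.cnt = "zr"  ["zr"]
26. n13.off = true  [true]
27. n14.lab = false  [terminal]
28. n15.lim = 2  [terminal]
29. n13.lim = 22  [22]
30. n16.depth = false  [B₀.lim == D.live]
31. n16.idx = true  [B₀.lim > 21]
32. n17.fin = "py"  [terminal]
33. n16.sig = false  [false]
34. n16.lim = true  [S.idx == true]
35. n18.tag = true  [S.sig == false]
36. n18.cnt = "xw"  ["xw"]
37. n18.off = true  [B₀.lim == 22]
38. n19.fin = "kk"  [terminal]
39. n18.lim = 17  [17]
40. n12.hot = false  [S.lim and S.sig]
41. n12.off = 22  [B₀.lim]
42. n12.key = false  [false]
43. n5.depth = 6  [A.wid + 11]
44. n5.val = "wk"  ["wk"]
45. n20.mk = 20  [terminal]
46. n0.sig = true  [true]
47. n0.lim = true  [A₁.depth > 5]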